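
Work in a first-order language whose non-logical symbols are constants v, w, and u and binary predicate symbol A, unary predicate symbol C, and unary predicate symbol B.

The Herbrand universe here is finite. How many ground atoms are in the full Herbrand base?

15

With no function symbols, the Herbrand universe is just the 3 constants.
Ground atoms per predicate: A: 3^2 = 9, C: 3, B: 3.
Herbrand base size = 9 + 3 + 3 = 15.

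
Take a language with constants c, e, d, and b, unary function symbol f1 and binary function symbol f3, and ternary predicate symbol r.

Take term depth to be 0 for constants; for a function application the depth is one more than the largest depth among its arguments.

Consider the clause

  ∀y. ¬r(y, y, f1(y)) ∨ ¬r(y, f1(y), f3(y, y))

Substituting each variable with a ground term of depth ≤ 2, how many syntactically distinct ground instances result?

604

Ground terms of depth ≤ 2:
  Let N_k = |{terms of depth ≤ k}|. Then N_0 = 4 and N_k = 4 + N_{k-1} + N_{k-1}^2 for k ≥ 1 (one summand per function symbol, arity giving the exponent).
  N_0 = 4
  N_1 = 4 + 4 + 4^2 = 24
  N_2 = 4 + 24 + 24^2 = 604
So there are 604 ground terms available for substitution.
The clause has 1 distinct variable (y), which appears in the body. In the free term algebra distinct substitutions yield syntactically distinct ground instances.
Number of ground instances = 604.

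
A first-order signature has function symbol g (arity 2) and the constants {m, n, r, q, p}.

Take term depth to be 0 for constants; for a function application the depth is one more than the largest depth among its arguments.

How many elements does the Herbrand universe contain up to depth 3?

819030

Let N_k = |{terms of depth ≤ k}|. Then N_0 = 5 and N_k = 5 + N_{k-1}^2 for k ≥ 1 (one summand per function symbol, arity giving the exponent).
N_0 = 5
N_1 = 5 + 5^2 = 30
N_2 = 5 + 30^2 = 905
N_3 = 5 + 905^2 = 819030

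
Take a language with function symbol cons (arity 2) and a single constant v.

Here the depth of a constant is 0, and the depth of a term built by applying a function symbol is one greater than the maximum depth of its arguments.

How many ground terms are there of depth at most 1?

Write N_k for the number of ground terms of depth ≤ k. A term of depth ≤ k is either a constant or a function symbol applied to arguments of depth ≤ k−1, so N_k = 1 + N_{k-1}^2.
N_0 = 1
N_1 = 1 + 1^2 = 2
Explicitly: v, cons(v, v).

2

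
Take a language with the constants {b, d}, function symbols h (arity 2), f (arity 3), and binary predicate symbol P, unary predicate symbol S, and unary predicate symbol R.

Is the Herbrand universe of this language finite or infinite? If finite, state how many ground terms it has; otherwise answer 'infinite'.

infinite

The signature has at least one function symbol (h, arity 2) and at least one constant (b).
Iterating h gives infinitely many distinct ground terms: b, h(b, b), h(h(b, b), h(b, b)), ...
So the Herbrand universe is infinite.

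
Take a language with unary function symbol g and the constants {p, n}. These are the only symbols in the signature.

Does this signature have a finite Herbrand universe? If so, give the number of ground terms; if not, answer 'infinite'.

The signature has at least one function symbol (g, arity 1) and at least one constant (p).
Iterating g gives infinitely many distinct ground terms: p, g(p), g(g(p)), ...
So the Herbrand universe is infinite.

infinite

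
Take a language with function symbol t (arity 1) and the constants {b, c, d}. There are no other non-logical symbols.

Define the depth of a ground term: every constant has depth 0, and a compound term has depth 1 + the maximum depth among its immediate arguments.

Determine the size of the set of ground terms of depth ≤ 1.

6

Count level by level. With function symbols t/1, the terms of depth ≤ k are the 3 constants together with each function applied to depth-≤(k−1) tuples, so N_k = 3 + N_{k-1}.
N_0 = 3
N_1 = 3 + 3 = 6
Explicitly: b, c, d, t(b), t(c), t(d).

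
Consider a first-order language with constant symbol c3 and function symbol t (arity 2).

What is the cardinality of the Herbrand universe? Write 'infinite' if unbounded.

infinite

The signature has at least one function symbol (t, arity 2) and at least one constant (c3).
Iterating t gives infinitely many distinct ground terms: c3, t(c3, c3), t(t(c3, c3), t(c3, c3)), ...
So the Herbrand universe is infinite.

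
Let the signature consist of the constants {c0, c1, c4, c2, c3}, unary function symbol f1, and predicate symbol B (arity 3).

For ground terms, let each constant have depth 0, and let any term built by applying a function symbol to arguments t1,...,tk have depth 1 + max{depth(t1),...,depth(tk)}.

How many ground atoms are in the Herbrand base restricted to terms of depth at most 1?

First count ground terms of depth ≤ 1.
Let N_k = |{terms of depth ≤ k}|. Then N_0 = 5 and N_k = 5 + N_{k-1} for k ≥ 1 (one summand per function symbol, arity giving the exponent).
N_0 = 5
N_1 = 5 + 5 = 10
Explicitly: c0, c1, c4, c2, c3, f1(c0), f1(c1), f1(c4), f1(c2), f1(c3).
So |H| = 10.
For each predicate symbol, the number of ground atoms is |H| raised to its arity; summing:
  B: 10^3 = 1000
Total ground atoms: 1000.

1000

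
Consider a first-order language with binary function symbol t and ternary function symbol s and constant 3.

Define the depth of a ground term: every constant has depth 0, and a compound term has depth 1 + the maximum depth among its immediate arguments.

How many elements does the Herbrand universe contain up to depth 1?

Let N_k count ground terms of depth at most k. Each non-constant term of depth ≤ k is some function symbol applied to depth-≤(k−1) arguments, giving N_k = 1 + N_{k-1}^2 + N_{k-1}^3.
N_0 = 1
N_1 = 1 + 1^2 + 1^3 = 3
Explicitly: 3, t(3, 3), s(3, 3, 3).

3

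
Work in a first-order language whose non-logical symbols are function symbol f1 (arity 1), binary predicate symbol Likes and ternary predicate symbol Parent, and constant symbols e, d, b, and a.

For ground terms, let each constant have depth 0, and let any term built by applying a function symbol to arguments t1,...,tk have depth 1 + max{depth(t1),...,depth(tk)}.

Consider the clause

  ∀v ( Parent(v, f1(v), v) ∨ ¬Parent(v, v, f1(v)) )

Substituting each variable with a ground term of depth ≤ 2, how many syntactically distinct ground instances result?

Ground terms of depth ≤ 2:
  Let N_k = |{terms of depth ≤ k}|. Then N_0 = 4 and N_k = 4 + N_{k-1} for k ≥ 1 (one summand per function symbol, arity giving the exponent).
  N_0 = 4
  N_1 = 4 + 4 = 8
  N_2 = 4 + 8 = 12
  Explicitly: e, d, b, a, f1(e), f1(d), f1(b), f1(a), f1(f1(e)), f1(f1(d)), f1(f1(b)), f1(f1(a)).
So there are 12 ground terms available for substitution.
The variable v ranges independently over the available ground terms, and distinct assignments produce distinct instances.
Number of ground instances = 12.

12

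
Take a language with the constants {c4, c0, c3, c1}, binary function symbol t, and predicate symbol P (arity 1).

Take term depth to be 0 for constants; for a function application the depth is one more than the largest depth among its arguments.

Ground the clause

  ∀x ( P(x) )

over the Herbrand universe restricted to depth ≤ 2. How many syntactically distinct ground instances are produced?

404

Ground terms of depth ≤ 2:
  Write N_k for the number of ground terms of depth ≤ k. A term of depth ≤ k is either a constant or a function symbol applied to arguments of depth ≤ k−1, so N_k = 4 + N_{k-1}^2.
  N_0 = 4
  N_1 = 4 + 4^2 = 20
  N_2 = 4 + 20^2 = 404
So there are 404 ground terms available for substitution.
There is 1 variable to instantiate (x),  occurring in at least one literal, so different choices give different ground instances.
Number of ground instances = 404.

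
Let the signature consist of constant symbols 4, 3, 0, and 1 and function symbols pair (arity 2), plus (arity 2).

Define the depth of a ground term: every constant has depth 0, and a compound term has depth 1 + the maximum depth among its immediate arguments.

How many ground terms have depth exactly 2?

Let N_k count ground terms of depth at most k. Each non-constant term of depth ≤ k is some function symbol applied to depth-≤(k−1) arguments, giving N_k = 4 + N_{k-1}^2 + N_{k-1}^2.
N_0 = 4
N_1 = 4 + 4^2 + 4^2 = 36
N_2 = 4 + 36^2 + 36^2 = 2596
Terms of depth exactly 2: N_2 − N_1 = 2596 − 36 = 2560.

2560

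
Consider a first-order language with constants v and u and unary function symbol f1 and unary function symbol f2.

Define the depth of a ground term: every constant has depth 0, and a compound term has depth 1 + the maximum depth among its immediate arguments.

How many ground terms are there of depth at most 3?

30

Let N_k = |{terms of depth ≤ k}|. Then N_0 = 2 and N_k = 2 + N_{k-1} + N_{k-1} for k ≥ 1 (one summand per function symbol, arity giving the exponent).
N_0 = 2
N_1 = 2 + 2 + 2 = 6
N_2 = 2 + 6 + 6 = 14
N_3 = 2 + 14 + 14 = 30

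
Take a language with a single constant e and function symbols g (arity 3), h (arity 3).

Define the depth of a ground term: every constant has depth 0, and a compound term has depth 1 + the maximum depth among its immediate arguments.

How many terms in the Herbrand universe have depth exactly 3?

332696

Count level by level. With function symbols g/3, h/3, the terms of depth ≤ k are the 1 constant together with each function applied to depth-≤(k−1) tuples, so N_k = 1 + N_{k-1}^3 + N_{k-1}^3.
N_0 = 1
N_1 = 1 + 1^3 + 1^3 = 3
N_2 = 1 + 3^3 + 3^3 = 55
N_3 = 1 + 55^3 + 55^3 = 332751
Terms of depth exactly 3: N_3 − N_2 = 332751 − 55 = 332696.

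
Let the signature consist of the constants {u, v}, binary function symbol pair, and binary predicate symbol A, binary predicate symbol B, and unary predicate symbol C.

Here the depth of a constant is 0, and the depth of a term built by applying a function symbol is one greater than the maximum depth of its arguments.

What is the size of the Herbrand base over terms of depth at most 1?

First count ground terms of depth ≤ 1.
Let N_k count ground terms of depth at most k. Each non-constant term of depth ≤ k is some function symbol applied to depth-≤(k−1) arguments, giving N_k = 2 + N_{k-1}^2.
N_0 = 2
N_1 = 2 + 2^2 = 6
So |H| = 6.
A ground atom is a predicate applied to a tuple of terms from H, so the count is the sum over predicates of |H|^arity:
  A: 6^2 = 36;  B: 6^2 = 36;  C: 6
Total ground atoms: 36 + 36 + 6 = 78.

78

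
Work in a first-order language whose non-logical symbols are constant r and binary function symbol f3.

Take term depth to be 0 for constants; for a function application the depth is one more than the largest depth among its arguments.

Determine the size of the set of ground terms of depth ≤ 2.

5

Write N_k for the number of ground terms of depth ≤ k. A term of depth ≤ k is either a constant or a function symbol applied to arguments of depth ≤ k−1, so N_k = 1 + N_{k-1}^2.
N_0 = 1
N_1 = 1 + 1^2 = 2
N_2 = 1 + 2^2 = 5
Explicitly: r, f3(r, r), f3(r, f3(r, r)), f3(f3(r, r), r), f3(f3(r, r), f3(r, r)).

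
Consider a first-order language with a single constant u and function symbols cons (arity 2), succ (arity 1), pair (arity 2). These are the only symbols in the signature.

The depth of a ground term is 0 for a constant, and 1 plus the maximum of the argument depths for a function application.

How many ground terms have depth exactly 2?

33

Let N_k = |{terms of depth ≤ k}|. Then N_0 = 1 and N_k = 1 + N_{k-1}^2 + N_{k-1} + N_{k-1}^2 for k ≥ 1 (one summand per function symbol, arity giving the exponent).
N_0 = 1
N_1 = 1 + 1^2 + 1 + 1^2 = 4
N_2 = 1 + 4^2 + 4 + 4^2 = 37
Terms of depth exactly 2: N_2 − N_1 = 37 − 4 = 33.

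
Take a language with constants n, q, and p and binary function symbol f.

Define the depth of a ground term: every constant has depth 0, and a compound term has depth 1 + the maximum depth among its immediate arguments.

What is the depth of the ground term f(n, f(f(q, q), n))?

3

depth(f(q, q)) = 1 + max(0, 0) = 1
depth(f(f(q, q), n)) = 1 + max(1, 0) = 2
depth(f(n, f(f(q, q), n))) = 1 + max(0, 2) = 3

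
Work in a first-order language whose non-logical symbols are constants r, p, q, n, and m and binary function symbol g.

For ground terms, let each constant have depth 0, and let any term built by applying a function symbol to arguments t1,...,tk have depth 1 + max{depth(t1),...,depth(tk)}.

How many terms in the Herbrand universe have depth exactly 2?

875

Count level by level. With function symbols g/2, the terms of depth ≤ k are the 5 constants together with each function applied to depth-≤(k−1) tuples, so N_k = 5 + N_{k-1}^2.
N_0 = 5
N_1 = 5 + 5^2 = 30
N_2 = 5 + 30^2 = 905
Terms of depth exactly 2: N_2 − N_1 = 905 − 30 = 875.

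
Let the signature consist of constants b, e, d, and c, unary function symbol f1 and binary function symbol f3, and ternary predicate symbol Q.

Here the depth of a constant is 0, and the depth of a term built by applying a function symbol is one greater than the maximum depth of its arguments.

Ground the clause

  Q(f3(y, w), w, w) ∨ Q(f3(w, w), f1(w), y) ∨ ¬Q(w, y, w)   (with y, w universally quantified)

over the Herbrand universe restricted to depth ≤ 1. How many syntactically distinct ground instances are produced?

576

Ground terms of depth ≤ 1:
  Let N_k count ground terms of depth at most k. Each non-constant term of depth ≤ k is some function symbol applied to depth-≤(k−1) arguments, giving N_k = 4 + N_{k-1} + N_{k-1}^2.
  N_0 = 4
  N_1 = 4 + 4 + 4^2 = 24
So there are 24 ground terms available for substitution.
Each of y, w ranges independently over the available ground terms, and distinct assignments produce distinct instances.
Number of ground instances = 24^2 = 576.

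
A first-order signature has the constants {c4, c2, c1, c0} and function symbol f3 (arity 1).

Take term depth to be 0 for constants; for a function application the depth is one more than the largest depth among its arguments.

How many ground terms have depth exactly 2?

4

Let N_k = |{terms of depth ≤ k}|. Then N_0 = 4 and N_k = 4 + N_{k-1} for k ≥ 1 (one summand per function symbol, arity giving the exponent).
N_0 = 4
N_1 = 4 + 4 = 8
N_2 = 4 + 8 = 12
Terms of depth exactly 2: N_2 − N_1 = 12 − 8 = 4.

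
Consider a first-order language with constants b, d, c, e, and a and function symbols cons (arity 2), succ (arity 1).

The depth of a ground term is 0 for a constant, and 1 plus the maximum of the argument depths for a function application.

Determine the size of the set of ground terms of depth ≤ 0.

If N_k denotes the number of depth-≤k ground terms, the 5 constants give N_0 = 5, and each function symbol of arity r contributes N_{k-1}^r new terms at level k: N_k = 5 + N_{k-1}^2 + N_{k-1}.
N_0 = 5
Explicitly: b, d, c, e, a.

5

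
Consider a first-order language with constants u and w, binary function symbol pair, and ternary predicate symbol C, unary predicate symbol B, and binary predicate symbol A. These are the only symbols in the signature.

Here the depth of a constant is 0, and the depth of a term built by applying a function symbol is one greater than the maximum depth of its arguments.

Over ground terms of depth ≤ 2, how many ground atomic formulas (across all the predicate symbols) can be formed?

56354

First count ground terms of depth ≤ 2.
Let N_k = |{terms of depth ≤ k}|. Then N_0 = 2 and N_k = 2 + N_{k-1}^2 for k ≥ 1 (one summand per function symbol, arity giving the exponent).
N_0 = 2
N_1 = 2 + 2^2 = 6
N_2 = 2 + 6^2 = 38
So |H| = 38.
For each predicate symbol, the number of ground atoms is |H| raised to its arity; summing:
  C: 38^3 = 54872;  B: 38;  A: 38^2 = 1444
Total ground atoms: 54872 + 38 + 1444 = 56354.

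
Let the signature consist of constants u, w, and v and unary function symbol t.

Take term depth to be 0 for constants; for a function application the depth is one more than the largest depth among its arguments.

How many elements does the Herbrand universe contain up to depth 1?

6

Let N_k = |{terms of depth ≤ k}|. Then N_0 = 3 and N_k = 3 + N_{k-1} for k ≥ 1 (one summand per function symbol, arity giving the exponent).
N_0 = 3
N_1 = 3 + 3 = 6
Explicitly: u, w, v, t(u), t(w), t(v).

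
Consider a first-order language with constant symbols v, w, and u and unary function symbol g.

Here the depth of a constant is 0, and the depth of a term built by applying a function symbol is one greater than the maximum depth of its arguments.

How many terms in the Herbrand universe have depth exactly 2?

If N_k denotes the number of depth-≤k ground terms, the 3 constants give N_0 = 3, and each function symbol of arity r contributes N_{k-1}^r new terms at level k: N_k = 3 + N_{k-1}.
N_0 = 3
N_1 = 3 + 3 = 6
N_2 = 3 + 6 = 9
Terms of depth exactly 2: N_2 − N_1 = 9 − 6 = 3.

3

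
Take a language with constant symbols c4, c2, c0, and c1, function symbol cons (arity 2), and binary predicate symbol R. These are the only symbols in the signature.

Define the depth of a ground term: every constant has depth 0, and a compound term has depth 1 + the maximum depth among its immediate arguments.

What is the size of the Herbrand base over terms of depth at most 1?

First count ground terms of depth ≤ 1.
Let N_k = |{terms of depth ≤ k}|. Then N_0 = 4 and N_k = 4 + N_{k-1}^2 for k ≥ 1 (one summand per function symbol, arity giving the exponent).
N_0 = 4
N_1 = 4 + 4^2 = 20
So |H| = 20.
Ground atoms are formed by filling each argument slot of a predicate with a term from H, so an r-ary predicate gives |H|^r atoms:
  R: 20^2 = 400
Total ground atoms: 400.

400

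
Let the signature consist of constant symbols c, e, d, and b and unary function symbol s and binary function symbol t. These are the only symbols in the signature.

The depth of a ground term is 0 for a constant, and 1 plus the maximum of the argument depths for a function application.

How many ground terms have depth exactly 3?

364820

Let N_k count ground terms of depth at most k. Each non-constant term of depth ≤ k is some function symbol applied to depth-≤(k−1) arguments, giving N_k = 4 + N_{k-1} + N_{k-1}^2.
N_0 = 4
N_1 = 4 + 4 + 4^2 = 24
N_2 = 4 + 24 + 24^2 = 604
N_3 = 4 + 604 + 604^2 = 365424
Terms of depth exactly 3: N_3 − N_2 = 365424 − 604 = 364820.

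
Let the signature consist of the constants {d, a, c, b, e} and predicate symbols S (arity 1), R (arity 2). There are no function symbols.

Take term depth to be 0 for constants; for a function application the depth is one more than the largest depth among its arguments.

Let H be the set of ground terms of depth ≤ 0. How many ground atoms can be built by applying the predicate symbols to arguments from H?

30

First count ground terms of depth ≤ 0.
With no function symbols every ground term is a constant, so there are exactly 5 ground terms at every depth bound.
N_0 = 5
Explicitly: d, a, c, b, e.
So |H| = 5.
Ground atoms are formed by filling each argument slot of a predicate with a term from H, so an r-ary predicate gives |H|^r atoms:
  S: 5;  R: 5^2 = 25
Total ground atoms: 5 + 25 = 30.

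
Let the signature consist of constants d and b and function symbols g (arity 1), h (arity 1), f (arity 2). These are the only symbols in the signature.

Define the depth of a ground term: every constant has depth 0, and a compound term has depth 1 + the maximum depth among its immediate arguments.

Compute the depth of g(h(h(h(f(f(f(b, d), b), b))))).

7

depth(f(b, d)) = 1 + max(0, 0) = 1
depth(f(f(b, d), b)) = 1 + max(1, 0) = 2
depth(f(f(f(b, d), b), b)) = 1 + max(2, 0) = 3
depth(h(f(f(f(b, d), b), b))) = 1 + depth(f(f(f(b, d), b), b)) = 1 + 3 = 4
depth(h(h(f(f(f(b, d), b), b)))) = 1 + depth(h(f(f(f(b, d), b), b))) = 1 + 4 = 5
depth(h(h(h(f(f(f(b, d), b), b))))) = 1 + depth(h(h(f(f(f(b, d), b), b)))) = 1 + 5 = 6
depth(g(h(h(h(f(f(f(b, d), b), b)))))) = 1 + depth(h(h(h(f(f(f(b, d), b), b))))) = 1 + 6 = 7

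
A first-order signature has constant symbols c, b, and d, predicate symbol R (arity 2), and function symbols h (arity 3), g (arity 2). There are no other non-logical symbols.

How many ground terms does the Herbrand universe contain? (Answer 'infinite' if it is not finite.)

The signature has at least one function symbol (h, arity 3) and at least one constant (c).
Iterating h gives infinitely many distinct ground terms: c, h(c, c, c), h(h(c, c, c), h(c, c, c), h(c, c, c)), ...
So the Herbrand universe is infinite.

infinite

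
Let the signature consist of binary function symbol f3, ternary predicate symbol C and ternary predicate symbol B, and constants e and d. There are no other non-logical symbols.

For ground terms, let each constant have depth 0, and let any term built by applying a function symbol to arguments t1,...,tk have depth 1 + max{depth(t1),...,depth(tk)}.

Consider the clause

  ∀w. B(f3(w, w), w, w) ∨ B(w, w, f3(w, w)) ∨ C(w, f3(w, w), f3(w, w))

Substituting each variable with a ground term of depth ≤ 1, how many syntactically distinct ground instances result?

Ground terms of depth ≤ 1:
  Write N_k for the number of ground terms of depth ≤ k. A term of depth ≤ k is either a constant or a function symbol applied to arguments of depth ≤ k−1, so N_k = 2 + N_{k-1}^2.
  N_0 = 2
  N_1 = 2 + 2^2 = 6
  Explicitly: e, d, f3(e, e), f3(e, d), f3(d, e), f3(d, d).
So there are 6 ground terms available for substitution.
There is 1 variable to instantiate (w),  occurring in at least one literal, so different choices give different ground instances.
Number of ground instances = 6.

6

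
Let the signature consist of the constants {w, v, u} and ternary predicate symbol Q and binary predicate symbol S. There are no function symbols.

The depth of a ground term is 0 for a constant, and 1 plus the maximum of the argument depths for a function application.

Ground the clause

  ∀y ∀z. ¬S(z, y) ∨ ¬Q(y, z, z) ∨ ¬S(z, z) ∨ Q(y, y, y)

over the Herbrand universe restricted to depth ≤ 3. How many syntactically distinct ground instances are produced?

Ground terms of depth ≤ 3:
  With no function symbols every ground term is a constant, so there are exactly 3 ground terms at every depth bound.
  N_0 = 3
  N_1 = 3
  N_2 = 3
  N_3 = 3
  Explicitly: w, v, u.
So there are 3 ground terms available for substitution.
The clause has 2 distinct variables (y, z), each appearing in the body. In the free term algebra distinct substitutions yield syntactically distinct ground instances.
Number of ground instances = 3^2 = 9.

9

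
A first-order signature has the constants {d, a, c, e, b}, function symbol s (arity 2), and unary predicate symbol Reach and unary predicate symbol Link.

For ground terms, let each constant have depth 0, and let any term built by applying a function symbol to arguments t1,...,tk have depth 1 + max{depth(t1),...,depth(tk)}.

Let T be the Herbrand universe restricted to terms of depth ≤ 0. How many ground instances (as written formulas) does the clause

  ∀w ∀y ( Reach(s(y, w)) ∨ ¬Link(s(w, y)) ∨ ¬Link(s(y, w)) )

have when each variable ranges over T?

25

Ground terms of depth ≤ 0:
  Count level by level. With function symbols s/2, the terms of depth ≤ k are the 5 constants together with each function applied to depth-≤(k−1) tuples, so N_k = 5 + N_{k-1}^2.
  N_0 = 5
  Explicitly: d, a, c, e, b.
So there are 5 ground terms available for substitution.
The body mentions every one of the 2 quantified variables; since ground terms form a free algebra, no two substitutions collapse to the same formula.
Number of ground instances = 5^2 = 25.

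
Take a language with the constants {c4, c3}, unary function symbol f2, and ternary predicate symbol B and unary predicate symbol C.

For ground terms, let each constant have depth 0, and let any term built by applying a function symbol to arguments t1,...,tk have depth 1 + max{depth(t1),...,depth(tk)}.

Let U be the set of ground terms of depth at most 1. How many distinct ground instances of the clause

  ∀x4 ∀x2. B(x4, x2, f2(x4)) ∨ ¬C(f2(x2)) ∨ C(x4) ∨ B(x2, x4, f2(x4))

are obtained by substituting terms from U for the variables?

Ground terms of depth ≤ 1:
  Write N_k for the number of ground terms of depth ≤ k. A term of depth ≤ k is either a constant or a function symbol applied to arguments of depth ≤ k−1, so N_k = 2 + N_{k-1}.
  N_0 = 2
  N_1 = 2 + 2 = 4
  Explicitly: c4, c3, f2(c4), f2(c3).
So there are 4 ground terms available for substitution.
The clause has 2 distinct variables (x4, x2), each appearing in the body. In the free term algebra distinct substitutions yield syntactically distinct ground instances.
Number of ground instances = 4^2 = 16.

16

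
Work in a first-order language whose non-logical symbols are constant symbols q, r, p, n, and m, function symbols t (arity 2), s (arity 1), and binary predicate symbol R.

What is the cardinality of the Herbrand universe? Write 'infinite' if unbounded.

The signature has at least one function symbol (t, arity 2) and at least one constant (q).
Iterating t gives infinitely many distinct ground terms: q, t(q, q), t(t(q, q), t(q, q)), ...
So the Herbrand universe is infinite.

infinite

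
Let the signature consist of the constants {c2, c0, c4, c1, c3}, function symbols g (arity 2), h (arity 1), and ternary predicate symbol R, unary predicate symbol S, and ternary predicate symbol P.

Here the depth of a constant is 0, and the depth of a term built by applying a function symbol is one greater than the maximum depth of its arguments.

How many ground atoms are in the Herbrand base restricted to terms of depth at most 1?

85785

First count ground terms of depth ≤ 1.
Let N_k = |{terms of depth ≤ k}|. Then N_0 = 5 and N_k = 5 + N_{k-1}^2 + N_{k-1} for k ≥ 1 (one summand per function symbol, arity giving the exponent).
N_0 = 5
N_1 = 5 + 5^2 + 5 = 35
So |H| = 35.
Each predicate of arity r yields |H|^r ground atoms (one per choice of an r-tuple from H):
  R: 35^3 = 42875;  S: 35;  P: 35^3 = 42875
Total ground atoms: 42875 + 35 + 42875 = 85785.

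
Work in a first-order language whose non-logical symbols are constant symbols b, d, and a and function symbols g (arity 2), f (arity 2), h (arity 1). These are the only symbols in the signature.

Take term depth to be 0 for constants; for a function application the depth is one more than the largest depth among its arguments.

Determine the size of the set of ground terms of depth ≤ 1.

Write N_k for the number of ground terms of depth ≤ k. A term of depth ≤ k is either a constant or a function symbol applied to arguments of depth ≤ k−1, so N_k = 3 + N_{k-1}^2 + N_{k-1}^2 + N_{k-1}.
N_0 = 3
N_1 = 3 + 3^2 + 3^2 + 3 = 24

24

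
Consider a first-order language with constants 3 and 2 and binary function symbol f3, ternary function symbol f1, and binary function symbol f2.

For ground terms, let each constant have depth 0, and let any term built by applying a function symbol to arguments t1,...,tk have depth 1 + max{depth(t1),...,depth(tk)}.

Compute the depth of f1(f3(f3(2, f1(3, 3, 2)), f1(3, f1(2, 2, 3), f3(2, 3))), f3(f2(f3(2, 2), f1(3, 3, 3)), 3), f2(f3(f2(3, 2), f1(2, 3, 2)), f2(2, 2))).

depth(f1(3, 3, 2)) = 1 + max(0, 0, 0) = 1
depth(f3(2, f1(3, 3, 2))) = 1 + max(0, 1) = 2
depth(f1(2, 2, 3)) = 1 + max(0, 0, 0) = 1
depth(f3(2, 3)) = 1 + max(0, 0) = 1
depth(f1(3, f1(2, 2, 3), f3(2, 3))) = 1 + max(0, 1, 1) = 2
depth(f3(f3(2, f1(3, 3, 2)), f1(3, f1(2, 2, 3), f3(2, 3)))) = 1 + max(2, 2) = 3
depth(f3(2, 2)) = 1 + max(0, 0) = 1
depth(f1(3, 3, 3)) = 1 + max(0, 0, 0) = 1
depth(f2(f3(2, 2), f1(3, 3, 3))) = 1 + max(1, 1) = 2
depth(f3(f2(f3(2, 2), f1(3, 3, 3)), 3)) = 1 + max(2, 0) = 3
depth(f2(3, 2)) = 1 + max(0, 0) = 1
depth(f1(2, 3, 2)) = 1 + max(0, 0, 0) = 1
depth(f3(f2(3, 2), f1(2, 3, 2))) = 1 + max(1, 1) = 2
depth(f2(2, 2)) = 1 + max(0, 0) = 1
depth(f2(f3(f2(3, 2), f1(2, 3, 2)), f2(2, 2))) = 1 + max(2, 1) = 3
depth(f1(f3(f3(2, f1(3, 3, 2)), f1(3, f1(2, 2, 3), f3(2, 3))), f3(f2(f3(2, 2), f1(3, 3, 3)), 3), f2(f3(f2(3, 2), f1(2, 3, 2)), f2(2, 2)))) = 1 + max(3, 3, 3) = 4

4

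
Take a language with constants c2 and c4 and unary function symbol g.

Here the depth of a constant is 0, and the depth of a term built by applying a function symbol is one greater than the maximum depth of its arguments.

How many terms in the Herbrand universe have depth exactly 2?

2

If N_k denotes the number of depth-≤k ground terms, the 2 constants give N_0 = 2, and each function symbol of arity r contributes N_{k-1}^r new terms at level k: N_k = 2 + N_{k-1}.
N_0 = 2
N_1 = 2 + 2 = 4
N_2 = 2 + 4 = 6
Terms of depth exactly 2: N_2 − N_1 = 6 − 4 = 2.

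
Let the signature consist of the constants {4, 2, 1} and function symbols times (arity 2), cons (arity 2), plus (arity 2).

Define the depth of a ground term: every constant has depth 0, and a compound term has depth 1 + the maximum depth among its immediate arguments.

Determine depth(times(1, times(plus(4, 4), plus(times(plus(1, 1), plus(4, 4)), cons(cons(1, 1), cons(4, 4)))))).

5

depth(plus(4, 4)) = 1 + max(0, 0) = 1
depth(plus(1, 1)) = 1 + max(0, 0) = 1
depth(times(plus(1, 1), plus(4, 4))) = 1 + max(1, 1) = 2
depth(cons(1, 1)) = 1 + max(0, 0) = 1
depth(cons(4, 4)) = 1 + max(0, 0) = 1
depth(cons(cons(1, 1), cons(4, 4))) = 1 + max(1, 1) = 2
depth(plus(times(plus(1, 1), plus(4, 4)), cons(cons(1, 1), cons(4, 4)))) = 1 + max(2, 2) = 3
depth(times(plus(4, 4), plus(times(plus(1, 1), plus(4, 4)), cons(cons(1, 1), cons(4, 4))))) = 1 + max(1, 3) = 4
depth(times(1, times(plus(4, 4), plus(times(plus(1, 1), plus(4, 4)), cons(cons(1, 1), cons(4, 4)))))) = 1 + max(0, 4) = 5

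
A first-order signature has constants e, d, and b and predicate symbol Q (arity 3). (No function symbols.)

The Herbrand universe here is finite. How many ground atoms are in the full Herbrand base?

With no function symbols, the Herbrand universe is just the 3 constants.
Ground atoms per predicate: Q: 3^3 = 27.
Herbrand base size = 27 = 27.

27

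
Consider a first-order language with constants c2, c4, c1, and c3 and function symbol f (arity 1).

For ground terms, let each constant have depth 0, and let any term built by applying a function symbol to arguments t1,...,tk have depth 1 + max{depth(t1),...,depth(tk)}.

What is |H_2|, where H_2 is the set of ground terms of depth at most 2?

12

Let N_k count ground terms of depth at most k. Each non-constant term of depth ≤ k is some function symbol applied to depth-≤(k−1) arguments, giving N_k = 4 + N_{k-1}.
N_0 = 4
N_1 = 4 + 4 = 8
N_2 = 4 + 8 = 12
Explicitly: c2, c4, c1, c3, f(c2), f(c4), f(c1), f(c3), f(f(c2)), f(f(c4)), f(f(c1)), f(f(c3)).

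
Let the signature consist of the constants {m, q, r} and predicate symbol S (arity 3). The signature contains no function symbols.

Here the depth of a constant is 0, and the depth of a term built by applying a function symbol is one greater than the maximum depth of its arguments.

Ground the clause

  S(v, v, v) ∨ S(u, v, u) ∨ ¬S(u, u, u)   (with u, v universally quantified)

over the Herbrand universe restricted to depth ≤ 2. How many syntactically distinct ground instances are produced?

Ground terms of depth ≤ 2:
  With no function symbols every ground term is a constant, so there are exactly 3 ground terms at every depth bound.
  N_0 = 3
  N_1 = 3
  N_2 = 3
  Explicitly: m, q, r.
So there are 3 ground terms available for substitution.
The body mentions every one of the 2 quantified variables; since ground terms form a free algebra, no two substitutions collapse to the same formula.
Number of ground instances = 3^2 = 9.

9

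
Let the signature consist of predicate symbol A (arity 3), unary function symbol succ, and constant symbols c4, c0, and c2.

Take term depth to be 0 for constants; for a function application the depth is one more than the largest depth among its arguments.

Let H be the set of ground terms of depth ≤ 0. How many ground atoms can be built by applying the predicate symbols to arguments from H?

First count ground terms of depth ≤ 0.
Write N_k for the number of ground terms of depth ≤ k. A term of depth ≤ k is either a constant or a function symbol applied to arguments of depth ≤ k−1, so N_k = 3 + N_{k-1}.
N_0 = 3
So |H| = 3.
A ground atom is a predicate applied to a tuple of terms from H, so the count is the sum over predicates of |H|^arity:
  A: 3^3 = 27
Total ground atoms: 27.

27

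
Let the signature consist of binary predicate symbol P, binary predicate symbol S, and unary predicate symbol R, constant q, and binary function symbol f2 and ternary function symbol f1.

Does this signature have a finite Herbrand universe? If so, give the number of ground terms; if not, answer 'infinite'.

The signature has at least one function symbol (f2, arity 2) and at least one constant (q).
Iterating f2 gives infinitely many distinct ground terms: q, f2(q, q), f2(f2(q, q), f2(q, q)), ...
So the Herbrand universe is infinite.

infinite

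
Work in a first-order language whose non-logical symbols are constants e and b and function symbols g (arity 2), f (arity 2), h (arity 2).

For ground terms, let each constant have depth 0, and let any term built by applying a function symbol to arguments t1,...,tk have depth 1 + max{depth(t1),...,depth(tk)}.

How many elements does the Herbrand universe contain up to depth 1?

14

Let N_k = |{terms of depth ≤ k}|. Then N_0 = 2 and N_k = 2 + N_{k-1}^2 + N_{k-1}^2 + N_{k-1}^2 for k ≥ 1 (one summand per function symbol, arity giving the exponent).
N_0 = 2
N_1 = 2 + 2^2 + 2^2 + 2^2 = 14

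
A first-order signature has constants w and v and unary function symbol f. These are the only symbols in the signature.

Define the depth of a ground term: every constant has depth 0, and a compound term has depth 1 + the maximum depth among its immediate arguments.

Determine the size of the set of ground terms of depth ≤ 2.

6

If N_k denotes the number of depth-≤k ground terms, the 2 constants give N_0 = 2, and each function symbol of arity r contributes N_{k-1}^r new terms at level k: N_k = 2 + N_{k-1}.
N_0 = 2
N_1 = 2 + 2 = 4
N_2 = 2 + 4 = 6
Explicitly: w, v, f(w), f(v), f(f(w)), f(f(v)).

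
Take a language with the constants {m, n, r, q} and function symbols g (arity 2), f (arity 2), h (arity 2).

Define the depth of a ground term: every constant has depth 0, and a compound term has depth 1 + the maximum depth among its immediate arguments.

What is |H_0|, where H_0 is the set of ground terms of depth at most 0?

4

If N_k denotes the number of depth-≤k ground terms, the 4 constants give N_0 = 4, and each function symbol of arity r contributes N_{k-1}^r new terms at level k: N_k = 4 + N_{k-1}^2 + N_{k-1}^2 + N_{k-1}^2.
N_0 = 4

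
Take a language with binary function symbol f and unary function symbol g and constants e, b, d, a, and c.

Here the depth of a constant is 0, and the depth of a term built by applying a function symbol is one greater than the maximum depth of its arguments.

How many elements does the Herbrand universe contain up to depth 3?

Let N_k = |{terms of depth ≤ k}|. Then N_0 = 5 and N_k = 5 + N_{k-1}^2 + N_{k-1} for k ≥ 1 (one summand per function symbol, arity giving the exponent).
N_0 = 5
N_1 = 5 + 5^2 + 5 = 35
N_2 = 5 + 35^2 + 35 = 1265
N_3 = 5 + 1265^2 + 1265 = 1601495

1601495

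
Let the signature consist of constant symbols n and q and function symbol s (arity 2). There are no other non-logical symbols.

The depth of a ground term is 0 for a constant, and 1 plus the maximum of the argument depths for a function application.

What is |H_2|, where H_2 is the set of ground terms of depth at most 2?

Let N_k = |{terms of depth ≤ k}|. Then N_0 = 2 and N_k = 2 + N_{k-1}^2 for k ≥ 1 (one summand per function symbol, arity giving the exponent).
N_0 = 2
N_1 = 2 + 2^2 = 6
N_2 = 2 + 6^2 = 38

38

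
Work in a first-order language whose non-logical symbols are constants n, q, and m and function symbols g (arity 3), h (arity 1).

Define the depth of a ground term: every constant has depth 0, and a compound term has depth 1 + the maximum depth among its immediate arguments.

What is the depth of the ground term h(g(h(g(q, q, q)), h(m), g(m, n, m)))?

depth(g(q, q, q)) = 1 + max(0, 0, 0) = 1
depth(h(g(q, q, q))) = 1 + depth(g(q, q, q)) = 1 + 1 = 2
depth(h(m)) = 1 + depth(m) = 1 + 0 = 1
depth(g(m, n, m)) = 1 + max(0, 0, 0) = 1
depth(g(h(g(q, q, q)), h(m), g(m, n, m))) = 1 + max(2, 1, 1) = 3
depth(h(g(h(g(q, q, q)), h(m), g(m, n, m)))) = 1 + depth(g(h(g(q, q, q)), h(m), g(m, n, m))) = 1 + 3 = 4

4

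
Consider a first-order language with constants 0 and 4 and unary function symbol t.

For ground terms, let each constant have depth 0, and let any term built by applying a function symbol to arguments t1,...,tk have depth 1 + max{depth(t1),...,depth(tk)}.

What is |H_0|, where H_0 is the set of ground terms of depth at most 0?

If N_k denotes the number of depth-≤k ground terms, the 2 constants give N_0 = 2, and each function symbol of arity r contributes N_{k-1}^r new terms at level k: N_k = 2 + N_{k-1}.
N_0 = 2

2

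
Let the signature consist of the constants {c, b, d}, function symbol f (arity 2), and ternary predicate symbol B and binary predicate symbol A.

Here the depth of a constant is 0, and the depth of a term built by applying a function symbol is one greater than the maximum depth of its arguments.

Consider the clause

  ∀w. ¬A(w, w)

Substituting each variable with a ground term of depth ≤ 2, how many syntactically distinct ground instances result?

Ground terms of depth ≤ 2:
  Let N_k count ground terms of depth at most k. Each non-constant term of depth ≤ k is some function symbol applied to depth-≤(k−1) arguments, giving N_k = 3 + N_{k-1}^2.
  N_0 = 3
  N_1 = 3 + 3^2 = 12
  N_2 = 3 + 12^2 = 147
So there are 147 ground terms available for substitution.
There is 1 variable to instantiate (w),  occurring in at least one literal, so different choices give different ground instances.
Number of ground instances = 147.

147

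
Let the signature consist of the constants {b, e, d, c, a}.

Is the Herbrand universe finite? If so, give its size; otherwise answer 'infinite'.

5

There are no function symbols, so every ground term is one of the 5 constants.
The Herbrand universe is {b, e, d, c, a}, which is finite with 5 elements.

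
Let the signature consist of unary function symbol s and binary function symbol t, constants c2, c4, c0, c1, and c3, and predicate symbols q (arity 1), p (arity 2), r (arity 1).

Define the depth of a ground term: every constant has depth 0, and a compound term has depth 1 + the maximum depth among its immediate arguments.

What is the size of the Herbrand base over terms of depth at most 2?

1602755

First count ground terms of depth ≤ 2.
If N_k denotes the number of depth-≤k ground terms, the 5 constants give N_0 = 5, and each function symbol of arity r contributes N_{k-1}^r new terms at level k: N_k = 5 + N_{k-1} + N_{k-1}^2.
N_0 = 5
N_1 = 5 + 5 + 5^2 = 35
N_2 = 5 + 35 + 35^2 = 1265
So |H| = 1265.
Ground atoms are formed by filling each argument slot of a predicate with a term from H, so an r-ary predicate gives |H|^r atoms:
  q: 1265;  p: 1265^2 = 1600225;  r: 1265
Total ground atoms: 1265 + 1600225 + 1265 = 1602755.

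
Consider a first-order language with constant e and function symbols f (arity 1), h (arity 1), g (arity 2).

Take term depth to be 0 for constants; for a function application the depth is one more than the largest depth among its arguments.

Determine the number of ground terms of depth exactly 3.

Let N_k count ground terms of depth at most k. Each non-constant term of depth ≤ k is some function symbol applied to depth-≤(k−1) arguments, giving N_k = 1 + N_{k-1} + N_{k-1} + N_{k-1}^2.
N_0 = 1
N_1 = 1 + 1 + 1 + 1^2 = 4
N_2 = 1 + 4 + 4 + 4^2 = 25
N_3 = 1 + 25 + 25 + 25^2 = 676
Terms of depth exactly 3: N_3 − N_2 = 676 − 25 = 651.

651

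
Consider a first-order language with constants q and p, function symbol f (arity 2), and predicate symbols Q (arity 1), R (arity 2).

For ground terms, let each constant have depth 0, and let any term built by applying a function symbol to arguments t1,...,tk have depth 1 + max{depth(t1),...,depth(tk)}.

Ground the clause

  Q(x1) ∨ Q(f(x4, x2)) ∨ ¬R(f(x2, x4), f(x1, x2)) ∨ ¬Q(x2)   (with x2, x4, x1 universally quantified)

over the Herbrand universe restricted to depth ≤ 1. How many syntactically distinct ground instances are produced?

Ground terms of depth ≤ 1:
  Count level by level. With function symbols f/2, the terms of depth ≤ k are the 2 constants together with each function applied to depth-≤(k−1) tuples, so N_k = 2 + N_{k-1}^2.
  N_0 = 2
  N_1 = 2 + 2^2 = 6
  Explicitly: q, p, f(q, q), f(q, p), f(p, q), f(p, p).
So there are 6 ground terms available for substitution.
The body mentions every one of the 3 quantified variables; since ground terms form a free algebra, no two substitutions collapse to the same formula.
Number of ground instances = 6^3 = 216.

216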